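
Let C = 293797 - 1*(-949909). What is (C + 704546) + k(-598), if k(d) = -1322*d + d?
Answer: 2738210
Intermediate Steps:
k(d) = -1321*d
C = 1243706 (C = 293797 + 949909 = 1243706)
(C + 704546) + k(-598) = (1243706 + 704546) - 1321*(-598) = 1948252 + 789958 = 2738210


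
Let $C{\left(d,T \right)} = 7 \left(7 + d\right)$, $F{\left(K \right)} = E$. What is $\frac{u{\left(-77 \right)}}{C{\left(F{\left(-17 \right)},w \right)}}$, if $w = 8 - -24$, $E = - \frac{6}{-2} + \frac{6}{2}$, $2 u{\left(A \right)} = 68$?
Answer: $\frac{34}{91} \approx 0.37363$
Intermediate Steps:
$u{\left(A \right)} = 34$ ($u{\left(A \right)} = \frac{1}{2} \cdot 68 = 34$)
$E = 6$ ($E = \left(-6\right) \left(- \frac{1}{2}\right) + 6 \cdot \frac{1}{2} = 3 + 3 = 6$)
$w = 32$ ($w = 8 + 24 = 32$)
$F{\left(K \right)} = 6$
$C{\left(d,T \right)} = 49 + 7 d$
$\frac{u{\left(-77 \right)}}{C{\left(F{\left(-17 \right)},w \right)}} = \frac{34}{49 + 7 \cdot 6} = \frac{34}{49 + 42} = \frac{34}{91}$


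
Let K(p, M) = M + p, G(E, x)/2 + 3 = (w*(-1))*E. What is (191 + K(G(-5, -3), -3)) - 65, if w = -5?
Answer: 67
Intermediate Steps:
G(E, x) = -6 + 10*E (G(E, x) = -6 + 2*((-5*(-1))*E) = -6 + 2*(5*E) = -6 + 10*E)
(191 + K(G(-5, -3), -3)) - 65 = (191 + (-3 + (-6 + 10*(-5)))) - 65 = (191 + (-3 + (-6 - 50))) - 65 = (191 + (-3 - 56)) - 65 = (191 - 59) - 65 = 132 - 65 = 67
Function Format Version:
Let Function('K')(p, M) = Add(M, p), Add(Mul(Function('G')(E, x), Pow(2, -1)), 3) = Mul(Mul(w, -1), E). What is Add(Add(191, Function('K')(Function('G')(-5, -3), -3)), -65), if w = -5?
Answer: 67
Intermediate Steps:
Function('G')(E, x) = Add(-6, Mul(10, E)) (Function('G')(E, x) = Add(-6, Mul(2, Mul(Mul(-5, -1), E))) = Add(-6, Mul(2, Mul(5, E))) = Add(-6, Mul(10, E)))
Add(Add(191, Function('K')(Function('G')(-5, -3), -3)), -65) = Add(Add(191, Add(-3, Add(-6, Mul(10, -5)))), -65) = Add(Add(191, Add(-3, Add(-6, -50))), -65) = Add(Add(191, Add(-3, -56)), -65) = Add(Add(191, -59), -65) = Add(132, -65) = 67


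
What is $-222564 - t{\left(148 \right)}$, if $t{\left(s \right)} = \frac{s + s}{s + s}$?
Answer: $-222565$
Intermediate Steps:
$t{\left(s \right)} = 1$ ($t{\left(s \right)} = \frac{2 s}{2 s} = 2 s \frac{1}{2 s} = 1$)
$-222564 - t{\left(148 \right)} = -222564 - 1 = -222565$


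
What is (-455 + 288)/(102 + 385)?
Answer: -167/487 ≈ -0.34292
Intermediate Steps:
(-455 + 288)/(102 + 385) = -167/487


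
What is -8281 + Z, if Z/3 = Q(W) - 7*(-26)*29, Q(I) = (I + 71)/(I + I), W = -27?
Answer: 67955/9 ≈ 7550.6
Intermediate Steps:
Q(I) = (71 + I)/(2*I) (Q(I) = (71 + I)/((2*I)) = (71 + I)*(1/(2*I)) = (71 + I)/(2*I))
Z = 142484/9 (Z = 3*((½)*(71 - 27)/(-27) - 7*(-26)*29) = 3*((½)*(-1/27)*44 + 182*29) = 3*(-22/27 + 5278) = 3*(142484/27) = 142484/9 ≈ 15832.)
-8281 + Z = -8281 + 142484/9 = 67955/9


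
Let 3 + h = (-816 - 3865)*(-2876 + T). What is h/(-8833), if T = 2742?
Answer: -627251/8833 ≈ -71.012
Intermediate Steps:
h = 627251 (h = -3 + (-816 - 3865)*(-2876 + 2742) = -3 - 4681*(-134) = -3 + 627254 = 627251)
h/(-8833) = 627251/(-8833) = 627251*(-1/8833) = -627251/8833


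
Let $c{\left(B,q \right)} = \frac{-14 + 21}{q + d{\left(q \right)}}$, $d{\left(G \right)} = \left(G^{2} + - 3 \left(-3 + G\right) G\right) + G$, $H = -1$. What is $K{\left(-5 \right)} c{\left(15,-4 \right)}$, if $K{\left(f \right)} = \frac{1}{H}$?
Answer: $\frac{7}{76} \approx 0.092105$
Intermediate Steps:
$d{\left(G \right)} = G + G^{2} + G \left(9 - 3 G\right)$ ($d{\left(G \right)} = \left(G^{2} + \left(9 - 3 G\right) G\right) + G = \left(G^{2} + G \left(9 - 3 G\right)\right) + G = G + G^{2} + G \left(9 - 3 G\right)$)
$K{\left(f \right)} = -1$ ($K{\left(f \right)} = \frac{1}{-1} = -1$)
$c{\left(B,q \right)} = \frac{7}{q + 2 q \left(5 - q\right)}$ ($c{\left(B,q \right)} = \frac{-14 + 21}{q + 2 q \left(5 - q\right)} = \frac{7}{q + 2 q \left(5 - q\right)}$)
$K{\left(-5 \right)} c{\left(15,-4 \right)} = - \frac{-7}{\left(-4\right) \left(-11 + 2 \left(-4\right)\right)} = - \frac{\left(-7\right) \left(-1\right)}{4 \left(-11 - 8\right)} = - \frac{\left(-7\right) \left(-1\right)}{4 \left(-19\right)} = - \frac{\left(-7\right) \left(-1\right) \left(-1\right)}{4 \cdot 19} = \left(-1\right) \left(- \frac{7}{76}\right) = \frac{7}{76}$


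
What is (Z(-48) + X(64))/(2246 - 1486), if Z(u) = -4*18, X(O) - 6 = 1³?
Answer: -13/152 ≈ -0.085526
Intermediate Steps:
X(O) = 7 (X(O) = 6 + 1³ = 6 + 1 = 7)
Z(u) = -72
(Z(-48) + X(64))/(2246 - 1486) = (-72 + 7)/(2246 - 1486) = -65/760 = -65*1/760 = -13/152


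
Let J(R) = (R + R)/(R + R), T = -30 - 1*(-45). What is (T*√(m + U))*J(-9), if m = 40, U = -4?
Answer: 90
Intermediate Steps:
T = 15 (T = -30 + 45 = 15)
J(R) = 1 (J(R) = (2*R)/((2*R)) = (2*R)*(1/(2*R)) = 1)
(T*√(m + U))*J(-9) = (15*√(40 - 4))*1 = (15*√36)*1 = (15*6)*1 = 90*1 = 90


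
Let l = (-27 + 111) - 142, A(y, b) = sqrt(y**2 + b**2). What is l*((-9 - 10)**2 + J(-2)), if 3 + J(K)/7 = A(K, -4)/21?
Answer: -19720 - 116*sqrt(5)/3 ≈ -19806.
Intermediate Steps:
A(y, b) = sqrt(b**2 + y**2)
J(K) = -21 + sqrt(16 + K**2)/3 (J(K) = -21 + 7*(sqrt((-4)**2 + K**2)/21) = -21 + 7*(sqrt(16 + K**2)*(1/21)) = -21 + 7*(sqrt(16 + K**2)/21) = -21 + sqrt(16 + K**2)/3)
l = -58 (l = 84 - 142 = -58)
l*((-9 - 10)**2 + J(-2)) = -58*((-9 - 10)**2 + (-21 + sqrt(16 + (-2)**2)/3)) = -58*((-19)**2 + (-21 + sqrt(16 + 4)/3)) = -58*(361 + (-21 + sqrt(20)/3)) = -58*(361 + (-21 + (2*sqrt(5))/3)) = -58*(361 + (-21 + 2*sqrt(5)/3)) = -58*(340 + 2*sqrt(5)/3) = -19720 - 116*sqrt(5)/3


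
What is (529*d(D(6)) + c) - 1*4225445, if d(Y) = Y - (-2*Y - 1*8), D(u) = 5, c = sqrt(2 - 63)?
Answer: -4213278 + I*sqrt(61) ≈ -4.2133e+6 + 7.8102*I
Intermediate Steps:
c = I*sqrt(61) (c = sqrt(-61) = I*sqrt(61) ≈ 7.8102*I)
d(Y) = 8 + 3*Y (d(Y) = Y - (-2*Y - 8) = Y - (-8 - 2*Y) = Y + (8 + 2*Y) = 8 + 3*Y)
(529*d(D(6)) + c) - 1*4225445 = (529*(8 + 3*5) + I*sqrt(61)) - 1*4225445 = (529*(8 + 15) + I*sqrt(61)) - 4225445 = (529*23 + I*sqrt(61)) - 4225445 = (12167 + I*sqrt(61)) - 4225445 = -4213278 + I*sqrt(61)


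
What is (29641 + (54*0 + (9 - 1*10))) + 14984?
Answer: 44624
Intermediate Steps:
(29641 + (54*0 + (9 - 1*10))) + 14984 = (29641 + (0 + (9 - 10))) + 14984 = (29641 + (0 - 1)) + 14984 = (29641 - 1) + 14984 = 29640 + 14984 = 44624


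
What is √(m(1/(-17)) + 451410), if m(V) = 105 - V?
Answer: 22*√269603/17 ≈ 671.95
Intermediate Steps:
√(m(1/(-17)) + 451410) = √((105 - 1/(-17)) + 451410) = √((105 - 1*(-1/17)) + 451410) = √((105 + 1/17) + 451410) = √(1786/17 + 451410) = √(7675756/17) = 22*√269603/17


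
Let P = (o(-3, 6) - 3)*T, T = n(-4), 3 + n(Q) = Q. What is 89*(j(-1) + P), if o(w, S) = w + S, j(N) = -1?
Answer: -89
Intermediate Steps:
n(Q) = -3 + Q
o(w, S) = S + w
T = -7 (T = -3 - 4 = -7)
P = 0 (P = ((6 - 3) - 3)*(-7) = (3 - 3)*(-7) = 0*(-7) = 0)
89*(j(-1) + P) = 89*(-1 + 0) = 89*(-1) = -89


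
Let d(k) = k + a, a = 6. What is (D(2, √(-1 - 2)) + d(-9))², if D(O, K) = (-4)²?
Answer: 169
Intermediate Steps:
d(k) = 6 + k (d(k) = k + 6 = 6 + k)
D(O, K) = 16
(D(2, √(-1 - 2)) + d(-9))² = (16 + (6 - 9))² = (16 - 3)² = 13² = 169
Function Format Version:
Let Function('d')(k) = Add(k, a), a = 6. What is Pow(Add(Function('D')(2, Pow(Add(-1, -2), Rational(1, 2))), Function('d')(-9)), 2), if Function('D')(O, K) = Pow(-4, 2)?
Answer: 169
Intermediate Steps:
Function('d')(k) = Add(6, k) (Function('d')(k) = Add(k, 6) = Add(6, k))
Function('D')(O, K) = 16
Pow(Add(Function('D')(2, Pow(Add(-1, -2), Rational(1, 2))), Function('d')(-9)), 2) = Pow(Add(16, Add(6, -9)), 2) = Pow(Add(16, -3), 2) = Pow(13, 2) = 169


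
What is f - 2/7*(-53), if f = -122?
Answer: -748/7 ≈ -106.86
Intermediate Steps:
f - 2/7*(-53) = -122 - 2/7*(-53) = -122 + 106/7 = -748/7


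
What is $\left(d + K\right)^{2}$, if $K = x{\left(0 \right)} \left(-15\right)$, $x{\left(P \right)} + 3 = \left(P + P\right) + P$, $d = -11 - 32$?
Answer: $4$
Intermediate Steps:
$d = -43$ ($d = -11 - 32 = -43$)
$x{\left(P \right)} = -3 + 3 P$ ($x{\left(P \right)} = -3 + \left(\left(P + P\right) + P\right) = -3 + \left(2 P + P\right) = -3 + 3 P$)
$K = 45$ ($K = \left(-3 + 3 \cdot 0\right) \left(-15\right) = \left(-3 + 0\right) \left(-15\right) = \left(-3\right) \left(-15\right) = 45$)
$\left(d + K\right)^{2} = \left(-43 + 45\right)^{2} = 2^{2} = 4$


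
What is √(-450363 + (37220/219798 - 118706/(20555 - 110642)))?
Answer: I*√544989307012465773392015/1100052357 ≈ 671.09*I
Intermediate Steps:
√(-450363 + (37220/219798 - 118706/(20555 - 110642))) = √(-450363 + (37220*(1/219798) - 118706/(-90087))) = √(-450363 + (18610/109899 - 118706*(-1/90087))) = √(-450363 + (18610/109899 + 118706/90087)) = √(-450363 + 4907396588/3300157071) = √(-1486263731570185/3300157071) = I*√544989307012465773392015/1100052357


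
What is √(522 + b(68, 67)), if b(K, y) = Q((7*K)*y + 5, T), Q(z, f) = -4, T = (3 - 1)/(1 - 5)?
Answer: √518 ≈ 22.760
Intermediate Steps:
T = -½ (T = 2/(-4) = 2*(-¼) = -½ ≈ -0.50000)
b(K, y) = -4
√(522 + b(68, 67)) = √(522 - 4) = √518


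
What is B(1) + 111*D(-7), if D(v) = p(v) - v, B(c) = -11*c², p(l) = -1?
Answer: 655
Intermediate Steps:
D(v) = -1 - v
B(1) + 111*D(-7) = -11*1² + 111*(-1 - 1*(-7)) = -11*1 + 111*(-1 + 7) = -11 + 111*6 = -11 + 666 = 655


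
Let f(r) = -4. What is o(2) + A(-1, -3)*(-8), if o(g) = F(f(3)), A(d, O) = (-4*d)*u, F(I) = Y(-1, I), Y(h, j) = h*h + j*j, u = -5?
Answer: 177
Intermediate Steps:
Y(h, j) = h**2 + j**2
F(I) = 1 + I**2 (F(I) = (-1)**2 + I**2 = 1 + I**2)
A(d, O) = 20*d (A(d, O) = -4*d*(-5) = 20*d)
o(g) = 17 (o(g) = 1 + (-4)**2 = 1 + 16 = 17)
o(2) + A(-1, -3)*(-8) = 17 + (20*(-1))*(-8) = 17 - 20*(-8) = 17 + 160 = 177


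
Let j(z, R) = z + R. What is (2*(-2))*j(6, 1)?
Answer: -28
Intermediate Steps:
j(z, R) = R + z
(2*(-2))*j(6, 1) = (2*(-2))*(1 + 6) = -4*7 = -28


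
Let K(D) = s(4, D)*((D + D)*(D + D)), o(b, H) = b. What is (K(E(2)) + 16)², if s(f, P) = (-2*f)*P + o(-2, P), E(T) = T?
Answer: 73984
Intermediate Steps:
s(f, P) = -2 - 2*P*f (s(f, P) = (-2*f)*P - 2 = -2*P*f - 2 = -2 - 2*P*f)
K(D) = 4*D²*(-2 - 8*D) (K(D) = (-2 - 2*D*4)*((D + D)*(D + D)) = (-2 - 8*D)*((2*D)*(2*D)) = (-2 - 8*D)*(4*D²) = 4*D²*(-2 - 8*D))
(K(E(2)) + 16)² = (2²*(-8 - 32*2) + 16)² = (4*(-8 - 64) + 16)² = (4*(-72) + 16)² = (-288 + 16)² = (-272)² = 73984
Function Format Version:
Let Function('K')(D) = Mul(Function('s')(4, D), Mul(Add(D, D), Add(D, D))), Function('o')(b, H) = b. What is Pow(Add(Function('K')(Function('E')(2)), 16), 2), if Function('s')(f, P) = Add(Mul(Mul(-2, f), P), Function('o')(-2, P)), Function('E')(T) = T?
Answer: 73984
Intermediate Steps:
Function('s')(f, P) = Add(-2, Mul(-2, P, f)) (Function('s')(f, P) = Add(Mul(Mul(-2, f), P), -2) = Add(Mul(-2, P, f), -2) = Add(-2, Mul(-2, P, f)))
Function('K')(D) = Mul(4, Pow(D, 2), Add(-2, Mul(-8, D))) (Function('K')(D) = Mul(Add(-2, Mul(-2, D, 4)), Mul(Add(D, D), Add(D, D))) = Mul(Add(-2, Mul(-8, D)), Mul(Mul(2, D), Mul(2, D))) = Mul(Add(-2, Mul(-8, D)), Mul(4, Pow(D, 2))) = Mul(4, Pow(D, 2), Add(-2, Mul(-8, D))))
Pow(Add(Function('K')(Function('E')(2)), 16), 2) = Pow(Add(Mul(Pow(2, 2), Add(-8, Mul(-32, 2))), 16), 2) = Pow(Add(Mul(4, Add(-8, -64)), 16), 2) = Pow(Add(Mul(4, -72), 16), 2) = Pow(Add(-288, 16), 2) = Pow(-272, 2) = 73984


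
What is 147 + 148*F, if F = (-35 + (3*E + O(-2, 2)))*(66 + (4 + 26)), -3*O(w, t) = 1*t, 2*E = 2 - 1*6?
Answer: -591853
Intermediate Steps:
E = -2 (E = (2 - 1*6)/2 = (2 - 6)/2 = (½)*(-4) = -2)
O(w, t) = -t/3
F = -4000 (F = (-35 + (3*(-2) - ⅓*2))*(66 + (4 + 26)) = (-35 + (-6 - ⅔))*(66 + 30) = (-35 - 20/3)*96 = -125/3*96 = -4000)
147 + 148*F = 147 + 148*(-4000) = 147 - 592000 = -591853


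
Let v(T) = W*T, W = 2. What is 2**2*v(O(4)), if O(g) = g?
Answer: 32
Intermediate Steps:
v(T) = 2*T
2**2*v(O(4)) = 2**2*(2*4) = 4*8 = 32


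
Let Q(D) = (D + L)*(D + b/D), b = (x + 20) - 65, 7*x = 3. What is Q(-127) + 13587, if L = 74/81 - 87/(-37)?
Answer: 2106834145/72009 ≈ 29258.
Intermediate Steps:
x = 3/7 (x = (⅐)*3 = 3/7 ≈ 0.42857)
b = -312/7 (b = (3/7 + 20) - 65 = 143/7 - 65 = -312/7 ≈ -44.571)
L = 9785/2997 (L = 74*(1/81) - 87*(-1/37) = 74/81 + 87/37 = 9785/2997 ≈ 3.2649)
Q(D) = (9785/2997 + D)*(D - 312/(7*D)) (Q(D) = (D + 9785/2997)*(D - 312/(7*D)) = (9785/2997 + D)*(D - 312/(7*D)))
Q(-127) + 13587 = (1/20979)*(-3052920 - 127*(-935064 + 20979*(-127)² + 68495*(-127)))/(-127) + 13587 = (1/20979)*(-1/127)*(-3052920 - 127*(-935064 + 20979*16129 - 8698865)) + 13587 = (1/20979)*(-1/127)*(-3052920 - 127*(-935064 + 338370291 - 8698865)) + 13587 = (1/20979)*(-1/127)*(-3052920 - 127*328736362) + 13587 = (1/20979)*(-1/127)*(-3052920 - 41749517974) + 13587 = (1/20979)*(-1/127)*(-41752570894) + 13587 = 1128447862/72009 + 13587 = 2106834145/72009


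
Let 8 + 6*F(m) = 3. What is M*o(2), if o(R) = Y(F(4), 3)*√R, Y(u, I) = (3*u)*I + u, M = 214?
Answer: -5350*√2/3 ≈ -2522.0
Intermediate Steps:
F(m) = -⅚ (F(m) = -4/3 + (⅙)*3 = -4/3 + ½ = -⅚)
Y(u, I) = u + 3*I*u (Y(u, I) = 3*I*u + u = u + 3*I*u)
o(R) = -25*√R/3 (o(R) = (-5*(1 + 3*3)/6)*√R = (-5*(1 + 9)/6)*√R = (-⅚*10)*√R = -25*√R/3)
M*o(2) = 214*(-25*√2/3) = -5350*√2/3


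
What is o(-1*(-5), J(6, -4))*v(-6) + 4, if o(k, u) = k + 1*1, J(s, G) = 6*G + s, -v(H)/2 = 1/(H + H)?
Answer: 5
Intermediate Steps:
v(H) = -1/H (v(H) = -2/(H + H) = -2*1/(2*H) = -1/H)
J(s, G) = s + 6*G
o(k, u) = 1 + k (o(k, u) = k + 1 = 1 + k)
o(-1*(-5), J(6, -4))*v(-6) + 4 = (1 - 1*(-5))*(-1/(-6)) + 4 = (1 + 5)*(-1*(-⅙)) + 4 = 6*(⅙) + 4 = 1 + 4 = 5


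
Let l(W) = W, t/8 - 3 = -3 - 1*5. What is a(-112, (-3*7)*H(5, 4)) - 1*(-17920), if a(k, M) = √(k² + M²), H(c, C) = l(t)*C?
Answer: 17920 + 112*√901 ≈ 21282.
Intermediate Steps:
t = -40 (t = 24 + 8*(-3 - 1*5) = 24 + 8*(-3 - 5) = 24 + 8*(-8) = 24 - 64 = -40)
H(c, C) = -40*C
a(k, M) = √(M² + k²)
a(-112, (-3*7)*H(5, 4)) - 1*(-17920) = √(((-3*7)*(-40*4))² + (-112)²) - 1*(-17920) = √((-21*(-160))² + 12544) + 17920 = √(3360² + 12544) + 17920 = √(11289600 + 12544) + 17920 = √11302144 + 17920 = 112*√901 + 17920 = 17920 + 112*√901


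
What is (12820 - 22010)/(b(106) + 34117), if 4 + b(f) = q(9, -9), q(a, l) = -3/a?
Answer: -13785/51169 ≈ -0.26940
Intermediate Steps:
b(f) = -13/3 (b(f) = -4 - 3/9 = -4 - 3*⅑ = -4 - ⅓ = -13/3)
(12820 - 22010)/(b(106) + 34117) = (12820 - 22010)/(-13/3 + 34117) = -9190/102338/3 = -9190*3/102338 = -13785/51169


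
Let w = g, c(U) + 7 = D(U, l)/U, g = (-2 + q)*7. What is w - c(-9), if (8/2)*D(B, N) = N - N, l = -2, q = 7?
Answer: 42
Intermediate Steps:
D(B, N) = 0 (D(B, N) = (N - N)/4 = (1/4)*0 = 0)
g = 35 (g = (-2 + 7)*7 = 5*7 = 35)
c(U) = -7 (c(U) = -7 + 0/U = -7 + 0 = -7)
w = 35
w - c(-9) = 35 - 1*(-7) = 35 + 7 = 42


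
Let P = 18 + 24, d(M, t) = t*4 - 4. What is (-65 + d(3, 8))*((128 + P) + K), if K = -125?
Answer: -1665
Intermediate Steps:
d(M, t) = -4 + 4*t (d(M, t) = 4*t - 4 = -4 + 4*t)
P = 42
(-65 + d(3, 8))*((128 + P) + K) = (-65 + (-4 + 4*8))*((128 + 42) - 125) = (-65 + (-4 + 32))*(170 - 125) = (-65 + 28)*45 = -37*45 = -1665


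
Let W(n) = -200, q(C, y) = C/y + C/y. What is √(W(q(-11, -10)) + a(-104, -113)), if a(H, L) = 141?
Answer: I*√59 ≈ 7.6811*I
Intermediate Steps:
q(C, y) = 2*C/y
√(W(q(-11, -10)) + a(-104, -113)) = √(-200 + 141) = √(-59) = I*√59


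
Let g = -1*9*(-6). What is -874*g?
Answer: -47196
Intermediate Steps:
g = 54 (g = -9*(-6) = 54)
-874*g = -874*54 = -47196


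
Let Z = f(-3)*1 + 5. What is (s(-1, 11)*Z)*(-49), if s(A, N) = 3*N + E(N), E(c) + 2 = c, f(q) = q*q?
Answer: -28812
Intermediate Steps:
f(q) = q²
E(c) = -2 + c
s(A, N) = -2 + 4*N (s(A, N) = 3*N + (-2 + N) = -2 + 4*N)
Z = 14 (Z = (-3)²*1 + 5 = 9*1 + 5 = 9 + 5 = 14)
(s(-1, 11)*Z)*(-49) = ((-2 + 4*11)*14)*(-49) = ((-2 + 44)*14)*(-49) = (42*14)*(-49) = 588*(-49) = -28812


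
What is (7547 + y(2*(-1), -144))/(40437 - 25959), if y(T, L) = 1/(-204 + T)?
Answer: 518227/994156 ≈ 0.52127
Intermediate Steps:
(7547 + y(2*(-1), -144))/(40437 - 25959) = (7547 + 1/(-204 + 2*(-1)))/(40437 - 25959) = (7547 + 1/(-204 - 2))/14478 = (7547 + 1/(-206))*(1/14478) = (7547 - 1/206)*(1/14478) = (1554681/206)*(1/14478) = 518227/994156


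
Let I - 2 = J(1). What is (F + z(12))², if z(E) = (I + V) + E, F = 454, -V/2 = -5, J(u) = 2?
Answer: 230400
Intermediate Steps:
V = 10 (V = -2*(-5) = 10)
I = 4 (I = 2 + 2 = 4)
z(E) = 14 + E (z(E) = (4 + 10) + E = 14 + E)
(F + z(12))² = (454 + (14 + 12))² = (454 + 26)² = 480² = 230400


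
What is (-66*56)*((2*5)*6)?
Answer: -221760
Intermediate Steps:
(-66*56)*((2*5)*6) = -36960*6 = -3696*60 = -221760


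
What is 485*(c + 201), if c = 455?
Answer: 318160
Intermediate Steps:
485*(c + 201) = 485*(455 + 201) = 485*656 = 318160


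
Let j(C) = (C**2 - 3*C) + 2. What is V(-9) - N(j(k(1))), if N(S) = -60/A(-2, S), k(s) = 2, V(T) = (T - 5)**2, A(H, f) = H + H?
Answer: 181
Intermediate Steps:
A(H, f) = 2*H
V(T) = (-5 + T)**2
j(C) = 2 + C**2 - 3*C
N(S) = 15 (N(S) = -60/(2*(-2)) = -60/(-4) = -60*(-1/4) = 15)
V(-9) - N(j(k(1))) = (-5 - 9)**2 - 1*15 = (-14)**2 - 15 = 196 - 15 = 181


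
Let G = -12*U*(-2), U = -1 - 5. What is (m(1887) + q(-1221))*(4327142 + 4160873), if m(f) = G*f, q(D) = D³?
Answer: -15453183252260835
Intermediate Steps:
U = -6
G = -144 (G = -12*(-6)*(-2) = 72*(-2) = -144)
m(f) = -144*f
(m(1887) + q(-1221))*(4327142 + 4160873) = (-144*1887 + (-1221)³)*(4327142 + 4160873) = (-271728 - 1820316861)*8488015 = -1820588589*8488015 = -15453183252260835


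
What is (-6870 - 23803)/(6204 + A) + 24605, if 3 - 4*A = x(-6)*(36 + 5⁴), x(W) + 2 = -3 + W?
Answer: 394725879/16045 ≈ 24601.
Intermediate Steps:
x(W) = -5 + W (x(W) = -2 + (-3 + W) = -5 + W)
A = 3637/2 (A = ¾ - (-5 - 6)*(36 + 5⁴)/4 = ¾ - (-11)*(36 + 625)/4 = ¾ - (-11)*661/4 = ¾ - ¼*(-7271) = ¾ + 7271/4 = 3637/2 ≈ 1818.5)
(-6870 - 23803)/(6204 + A) + 24605 = (-6870 - 23803)/(6204 + 3637/2) + 24605 = -30673/16045/2 + 24605 = -30673*2/16045 + 24605 = -61346/16045 + 24605 = 394725879/16045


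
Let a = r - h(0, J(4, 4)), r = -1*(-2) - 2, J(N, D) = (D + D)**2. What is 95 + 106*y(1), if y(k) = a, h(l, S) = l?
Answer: 95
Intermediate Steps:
J(N, D) = 4*D**2 (J(N, D) = (2*D)**2 = 4*D**2)
r = 0 (r = 2 - 2 = 0)
a = 0 (a = 0 - 1*0 = 0 + 0 = 0)
y(k) = 0
95 + 106*y(1) = 95 + 106*0 = 95 + 0 = 95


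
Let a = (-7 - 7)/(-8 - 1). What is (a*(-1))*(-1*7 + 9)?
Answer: -28/9 ≈ -3.1111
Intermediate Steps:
a = 14/9 (a = -14/(-9) = -14*(-⅑) = 14/9 ≈ 1.5556)
(a*(-1))*(-1*7 + 9) = ((14/9)*(-1))*(-1*7 + 9) = -14*(-7 + 9)/9 = -14/9*2 = -28/9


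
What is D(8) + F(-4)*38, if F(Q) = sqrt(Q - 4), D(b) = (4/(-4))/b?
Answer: -1/8 + 76*I*sqrt(2) ≈ -0.125 + 107.48*I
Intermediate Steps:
D(b) = -1/b (D(b) = (4*(-1/4))/b = -1/b)
F(Q) = sqrt(-4 + Q)
D(8) + F(-4)*38 = -1/8 + sqrt(-4 - 4)*38 = -1*1/8 + sqrt(-8)*38 = -1/8 + (2*I*sqrt(2))*38 = -1/8 + 76*I*sqrt(2)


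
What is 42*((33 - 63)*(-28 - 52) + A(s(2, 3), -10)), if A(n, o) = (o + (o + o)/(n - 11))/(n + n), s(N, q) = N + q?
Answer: 100772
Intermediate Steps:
A(n, o) = (o + 2*o/(-11 + n))/(2*n) (A(n, o) = (o + (2*o)/(-11 + n))/((2*n)) = (o + 2*o/(-11 + n))*(1/(2*n)) = (o + 2*o/(-11 + n))/(2*n))
42*((33 - 63)*(-28 - 52) + A(s(2, 3), -10)) = 42*((33 - 63)*(-28 - 52) + (½)*(-10)*(-9 + (2 + 3))/((2 + 3)*(-11 + (2 + 3)))) = 42*(-30*(-80) + (½)*(-10)*(-9 + 5)/(5*(-11 + 5))) = 42*(2400 + (½)*(-10)*(⅕)*(-4)/(-6)) = 42*(2400 + (½)*(-10)*(⅕)*(-⅙)*(-4)) = 42*(2400 - ⅔) = 42*(7198/3) = 100772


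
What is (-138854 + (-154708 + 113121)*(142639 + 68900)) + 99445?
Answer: -8797311802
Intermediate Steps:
(-138854 + (-154708 + 113121)*(142639 + 68900)) + 99445 = (-138854 - 41587*211539) + 99445 = (-138854 - 8797272393) + 99445 = -8797411247 + 99445 = -8797311802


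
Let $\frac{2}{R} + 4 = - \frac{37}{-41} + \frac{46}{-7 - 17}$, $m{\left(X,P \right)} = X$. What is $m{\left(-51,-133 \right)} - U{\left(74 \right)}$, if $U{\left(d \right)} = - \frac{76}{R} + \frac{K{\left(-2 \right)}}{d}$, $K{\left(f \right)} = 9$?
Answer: $- \frac{1099805}{4551} \approx -241.66$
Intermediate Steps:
$R = - \frac{984}{2467}$ ($R = \frac{2}{-4 + \left(- \frac{37}{-41} + \frac{46}{-7 - 17}\right)} = \frac{2}{-4 + \left(\left(-37\right) \left(- \frac{1}{41}\right) + \frac{46}{-24}\right)} = \frac{2}{-4 + \left(\frac{37}{41} + 46 \left(- \frac{1}{24}\right)\right)} = \frac{2}{-4 + \left(\frac{37}{41} - \frac{23}{12}\right)} = \frac{2}{-4 - \frac{499}{492}} = \frac{2}{- \frac{2467}{492}} = 2 \left(- \frac{492}{2467}\right) = - \frac{984}{2467} \approx -0.39887$)
$U{\left(d \right)} = \frac{46873}{246} + \frac{9}{d}$ ($U{\left(d \right)} = - \frac{76}{- \frac{984}{2467}} + \frac{9}{d} = \left(-76\right) \left(- \frac{2467}{984}\right) + \frac{9}{d} = \frac{46873}{246} + \frac{9}{d}$)
$m{\left(-51,-133 \right)} - U{\left(74 \right)} = -51 - \left(\frac{46873}{246} + \frac{9}{74}\right) = -51 - \frac{867704}{4551} = - \frac{1099805}{4551}$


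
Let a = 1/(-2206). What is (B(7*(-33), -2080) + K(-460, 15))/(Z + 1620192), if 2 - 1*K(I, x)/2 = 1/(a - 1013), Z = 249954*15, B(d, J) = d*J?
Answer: 536863754524/5999556679929 ≈ 0.089484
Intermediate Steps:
a = -1/2206 ≈ -0.00045331
B(d, J) = J*d
Z = 3749310
K(I, x) = 8943128/2234679 (K(I, x) = 4 - 2/(-1/2206 - 1013) = 4 - 2/(-2234679/2206) = 4 - 2*(-2206/2234679) = 4 + 4412/2234679 = 8943128/2234679)
(B(7*(-33), -2080) + K(-460, 15))/(Z + 1620192) = (-14560*(-33) + 8943128/2234679)/(3749310 + 1620192) = (-2080*(-231) + 8943128/2234679)/5369502 = (480480 + 8943128/2234679)*(1/5369502) = (1073727509048/2234679)*(1/5369502) = 536863754524/5999556679929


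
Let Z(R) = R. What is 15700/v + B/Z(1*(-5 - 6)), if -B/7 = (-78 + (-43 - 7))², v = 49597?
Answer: 5688353436/545567 ≈ 10427.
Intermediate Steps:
B = -114688 (B = -7*(-78 + (-43 - 7))² = -7*(-78 - 50)² = -7*(-128)² = -7*16384 = -114688)
15700/v + B/Z(1*(-5 - 6)) = 15700/49597 - 114688/(-5 - 6) = 15700*(1/49597) - 114688/(1*(-11)) = 15700/49597 - 114688/(-11) = 15700/49597 - 114688*(-1/11) = 15700/49597 + 114688/11 = 5688353436/545567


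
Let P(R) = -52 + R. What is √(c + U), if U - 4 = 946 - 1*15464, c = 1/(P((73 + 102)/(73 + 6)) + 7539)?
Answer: I*√317536704803154/147912 ≈ 120.47*I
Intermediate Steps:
c = 79/591648 (c = 1/((-52 + (73 + 102)/(73 + 6)) + 7539) = 1/((-52 + 175/79) + 7539) = 1/(-3933/79 + 7539) = 1/(591648/79) = 79/591648 ≈ 0.00013353)
U = -14514 (U = 4 + (946 - 1*15464) = 4 + (946 - 15464) = 4 - 14518 = -14514)
√(c + U) = √(79/591648 - 14514) = √(-8587178993/591648) = I*√317536704803154/147912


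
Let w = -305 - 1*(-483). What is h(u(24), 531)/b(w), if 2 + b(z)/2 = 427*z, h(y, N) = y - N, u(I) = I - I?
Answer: -531/152008 ≈ -0.0034932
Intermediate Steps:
u(I) = 0
w = 178 (w = -305 + 483 = 178)
b(z) = -4 + 854*z (b(z) = -4 + 2*(427*z) = -4 + 854*z)
h(u(24), 531)/b(w) = (0 - 1*531)/(-4 + 854*178) = (0 - 531)/(-4 + 152012) = -531/152008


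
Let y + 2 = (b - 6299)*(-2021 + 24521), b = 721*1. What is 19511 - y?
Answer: 125524513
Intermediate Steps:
b = 721
y = -125505002 (y = -2 + (721 - 6299)*(-2021 + 24521) = -2 - 5578*22500 = -2 - 125505000 = -125505002)
19511 - y = 19511 - 1*(-125505002) = 19511 + 125505002 = 125524513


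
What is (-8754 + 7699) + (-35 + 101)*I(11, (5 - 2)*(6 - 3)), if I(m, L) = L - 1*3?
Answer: -659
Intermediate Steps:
I(m, L) = -3 + L (I(m, L) = L - 3 = -3 + L)
(-8754 + 7699) + (-35 + 101)*I(11, (5 - 2)*(6 - 3)) = (-8754 + 7699) + (-35 + 101)*(-3 + (5 - 2)*(6 - 3)) = -1055 + 66*(-3 + 3*3) = -1055 + 66*(-3 + 9) = -1055 + 66*6 = -1055 + 396 = -659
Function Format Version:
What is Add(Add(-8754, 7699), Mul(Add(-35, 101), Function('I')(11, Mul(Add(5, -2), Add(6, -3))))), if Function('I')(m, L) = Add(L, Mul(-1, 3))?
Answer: -659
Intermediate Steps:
Function('I')(m, L) = Add(-3, L) (Function('I')(m, L) = Add(L, -3) = Add(-3, L))
Add(Add(-8754, 7699), Mul(Add(-35, 101), Function('I')(11, Mul(Add(5, -2), Add(6, -3))))) = Add(Add(-8754, 7699), Mul(Add(-35, 101), Add(-3, Mul(Add(5, -2), Add(6, -3))))) = Add(-1055, Mul(66, Add(-3, Mul(3, 3)))) = Add(-1055, Mul(66, Add(-3, 9))) = Add(-1055, Mul(66, 6)) = Add(-1055, 396) = -659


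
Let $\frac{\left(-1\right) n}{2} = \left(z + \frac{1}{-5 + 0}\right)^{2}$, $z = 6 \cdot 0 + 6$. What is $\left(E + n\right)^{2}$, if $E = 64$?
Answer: $\frac{6724}{625} \approx 10.758$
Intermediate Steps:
$z = 6$ ($z = 0 + 6 = 6$)
$n = - \frac{1682}{25}$ ($n = - 2 \left(6 + \frac{1}{-5 + 0}\right)^{2} = - 2 \left(6 + \frac{1}{-5}\right)^{2} = - 2 \left(6 - \frac{1}{5}\right)^{2} = - 2 \left(\frac{29}{5}\right)^{2} = \left(-2\right) \frac{841}{25} = - \frac{1682}{25} \approx -67.28$)
$\left(E + n\right)^{2} = \left(64 - \frac{1682}{25}\right)^{2} = \left(- \frac{82}{25}\right)^{2} = \frac{6724}{625}$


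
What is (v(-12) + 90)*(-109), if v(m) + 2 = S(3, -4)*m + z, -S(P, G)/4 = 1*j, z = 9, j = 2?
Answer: -21037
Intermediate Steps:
S(P, G) = -8 (S(P, G) = -4*2 = -8)
v(m) = 7 - 8*m (v(m) = -2 + (-8*m + 9) = -2 + (9 - 8*m) = 7 - 8*m)
(v(-12) + 90)*(-109) = ((7 - 8*(-12)) + 90)*(-109) = ((7 + 96) + 90)*(-109) = (103 + 90)*(-109) = 193*(-109) = -21037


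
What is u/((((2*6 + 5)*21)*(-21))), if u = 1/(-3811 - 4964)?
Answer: 1/65786175 ≈ 1.5201e-8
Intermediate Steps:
u = -1/8775 (u = 1/(-8775) = -1/8775 ≈ -0.00011396)
u/((((2*6 + 5)*21)*(-21))) = -(-1/(441*(2*6 + 5)))/8775 = -(-1/(441*(12 + 5)))/8775 = -1/(8775*((17*21)*(-21))) = -1/(8775*(357*(-21))) = -1/8775/(-7497) = -1/8775*(-1/7497) = 1/65786175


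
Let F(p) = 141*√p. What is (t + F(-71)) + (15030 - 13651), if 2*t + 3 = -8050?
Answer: -5295/2 + 141*I*√71 ≈ -2647.5 + 1188.1*I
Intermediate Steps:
t = -8053/2 (t = -3/2 + (½)*(-8050) = -3/2 - 4025 = -8053/2 ≈ -4026.5)
(t + F(-71)) + (15030 - 13651) = (-8053/2 + 141*√(-71)) + (15030 - 13651) = (-8053/2 + 141*(I*√71)) + 1379 = (-8053/2 + 141*I*√71) + 1379 = -5295/2 + 141*I*√71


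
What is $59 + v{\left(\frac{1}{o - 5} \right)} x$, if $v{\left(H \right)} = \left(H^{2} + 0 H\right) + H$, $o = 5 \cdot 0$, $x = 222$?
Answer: $\frac{587}{25} \approx 23.48$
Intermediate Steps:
$o = 0$
$v{\left(H \right)} = H + H^{2}$ ($v{\left(H \right)} = \left(H^{2} + 0\right) + H = H^{2} + H = H + H^{2}$)
$59 + v{\left(\frac{1}{o - 5} \right)} x = 59 + \frac{1 + \frac{1}{0 - 5}}{0 - 5} \cdot 222 = 59 + \frac{1 + \frac{1}{-5}}{-5} \cdot 222 = 59 + - \frac{1 - \frac{1}{5}}{5} \cdot 222 = 59 + \left(- \frac{1}{5}\right) \frac{4}{5} \cdot 222 = 59 - \frac{888}{25} = \frac{587}{25}$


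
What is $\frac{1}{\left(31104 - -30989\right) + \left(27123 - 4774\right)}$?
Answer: $\frac{1}{84442} \approx 1.1842 \cdot 10^{-5}$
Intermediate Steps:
$\frac{1}{\left(31104 - -30989\right) + \left(27123 - 4774\right)} = \frac{1}{\left(31104 + 30989\right) + 22349} = \frac{1}{62093 + 22349} = \frac{1}{84442}$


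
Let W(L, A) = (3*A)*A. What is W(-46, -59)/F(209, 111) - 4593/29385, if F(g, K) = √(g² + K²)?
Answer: -1531/9795 + 10443*√56002/56002 ≈ 43.973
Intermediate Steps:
W(L, A) = 3*A²
F(g, K) = √(K² + g²)
W(-46, -59)/F(209, 111) - 4593/29385 = (3*(-59)²)/(√(111² + 209²)) - 4593/29385 = (3*3481)/(√(12321 + 43681)) - 4593*1/29385 = 10443/(√56002) - 1531/9795 = 10443*(√56002/56002) - 1531/9795 = 10443*√56002/56002 - 1531/9795 = -1531/9795 + 10443*√56002/56002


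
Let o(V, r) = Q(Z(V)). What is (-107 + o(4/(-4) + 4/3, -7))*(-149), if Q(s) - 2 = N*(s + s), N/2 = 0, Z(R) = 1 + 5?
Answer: 15645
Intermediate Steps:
Z(R) = 6
N = 0 (N = 2*0 = 0)
Q(s) = 2 (Q(s) = 2 + 0*(s + s) = 2 + 0*(2*s) = 2 + 0 = 2)
o(V, r) = 2
(-107 + o(4/(-4) + 4/3, -7))*(-149) = (-107 + 2)*(-149) = -105*(-149) = 15645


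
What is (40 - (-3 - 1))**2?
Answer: 1936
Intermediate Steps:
(40 - (-3 - 1))**2 = (40 - 1*(-4))**2 = (40 + 4)**2 = 44**2 = 1936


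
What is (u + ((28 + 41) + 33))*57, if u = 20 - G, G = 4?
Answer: 6726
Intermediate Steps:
u = 16 (u = 20 - 1*4 = 20 - 4 = 16)
(u + ((28 + 41) + 33))*57 = (16 + ((28 + 41) + 33))*57 = (16 + (69 + 33))*57 = (16 + 102)*57 = 118*57 = 6726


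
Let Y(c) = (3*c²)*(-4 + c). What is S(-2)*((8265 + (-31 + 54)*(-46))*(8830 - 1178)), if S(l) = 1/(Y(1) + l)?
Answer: -55147964/11 ≈ -5.0134e+6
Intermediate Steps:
Y(c) = 3*c²*(-4 + c)
S(l) = 1/(-9 + l) (S(l) = 1/(3*1²*(-4 + 1) + l) = 1/(3*1*(-3) + l) = 1/(-9 + l))
S(-2)*((8265 + (-31 + 54)*(-46))*(8830 - 1178)) = ((8265 + (-31 + 54)*(-46))*(8830 - 1178))/(-9 - 2) = ((8265 + 23*(-46))*7652)/(-11) = -(8265 - 1058)*7652/11 = -7207*7652/11 = -1/11*55147964 = -55147964/11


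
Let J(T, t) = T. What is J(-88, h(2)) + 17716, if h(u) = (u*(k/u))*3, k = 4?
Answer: 17628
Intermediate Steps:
h(u) = 12 (h(u) = (u*(4/u))*3 = 4*3 = 12)
J(-88, h(2)) + 17716 = -88 + 17716 = 17628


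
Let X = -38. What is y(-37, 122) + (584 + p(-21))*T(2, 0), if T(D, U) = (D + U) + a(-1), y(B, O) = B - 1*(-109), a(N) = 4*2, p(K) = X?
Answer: 5532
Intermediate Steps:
p(K) = -38
a(N) = 8
y(B, O) = 109 + B (y(B, O) = B + 109 = 109 + B)
T(D, U) = 8 + D + U (T(D, U) = (D + U) + 8 = 8 + D + U)
y(-37, 122) + (584 + p(-21))*T(2, 0) = (109 - 37) + (584 - 38)*(8 + 2 + 0) = 72 + 546*10 = 72 + 5460 = 5532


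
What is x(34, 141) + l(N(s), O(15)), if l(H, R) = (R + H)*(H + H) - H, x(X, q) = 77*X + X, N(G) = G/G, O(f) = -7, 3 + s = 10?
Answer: 2639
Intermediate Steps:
s = 7 (s = -3 + 10 = 7)
N(G) = 1
x(X, q) = 78*X
l(H, R) = -H + 2*H*(H + R) (l(H, R) = (H + R)*(2*H) - H = 2*H*(H + R) - H = -H + 2*H*(H + R))
x(34, 141) + l(N(s), O(15)) = 78*34 + 1*(-1 + 2*1 + 2*(-7)) = 2652 + 1*(-1 + 2 - 14) = 2652 + 1*(-13) = 2652 - 13 = 2639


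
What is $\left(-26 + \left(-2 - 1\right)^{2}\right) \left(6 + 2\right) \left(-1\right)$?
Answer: $136$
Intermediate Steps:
$\left(-26 + \left(-2 - 1\right)^{2}\right) \left(6 + 2\right) \left(-1\right) = \left(-26 + \left(-3\right)^{2}\right) 8 \left(-1\right) = \left(-26 + 9\right) \left(-8\right) = \left(-17\right) \left(-8\right) = 136$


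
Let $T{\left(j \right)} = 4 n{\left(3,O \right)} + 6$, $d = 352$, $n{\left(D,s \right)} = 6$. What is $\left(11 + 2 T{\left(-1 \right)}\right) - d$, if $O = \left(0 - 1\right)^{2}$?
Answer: $-281$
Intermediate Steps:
$O = 1$ ($O = \left(-1\right)^{2} = 1$)
$T{\left(j \right)} = 30$ ($T{\left(j \right)} = 4 \cdot 6 + 6 = 24 + 6 = 30$)
$\left(11 + 2 T{\left(-1 \right)}\right) - d = \left(11 + 2 \cdot 30\right) - 352 = \left(11 + 60\right) - 352 = 71 - 352 = -281$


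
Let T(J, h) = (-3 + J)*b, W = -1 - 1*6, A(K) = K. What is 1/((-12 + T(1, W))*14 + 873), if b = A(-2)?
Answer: 1/761 ≈ 0.0013141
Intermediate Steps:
b = -2
W = -7 (W = -1 - 6 = -7)
T(J, h) = 6 - 2*J (T(J, h) = (-3 + J)*(-2) = 6 - 2*J)
1/((-12 + T(1, W))*14 + 873) = 1/((-12 + (6 - 2*1))*14 + 873) = 1/((-12 + (6 - 2))*14 + 873) = 1/((-12 + 4)*14 + 873) = 1/(-8*14 + 873) = 1/(-112 + 873) = 1/761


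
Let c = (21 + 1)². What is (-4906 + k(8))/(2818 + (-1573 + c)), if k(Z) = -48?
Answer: -4954/1729 ≈ -2.8652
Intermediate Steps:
c = 484 (c = 22² = 484)
(-4906 + k(8))/(2818 + (-1573 + c)) = (-4906 - 48)/(2818 + (-1573 + 484)) = -4954/(2818 - 1089) = -4954/1729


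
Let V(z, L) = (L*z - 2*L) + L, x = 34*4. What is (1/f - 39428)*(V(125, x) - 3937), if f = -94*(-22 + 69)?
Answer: -2251791682935/4418 ≈ -5.0969e+8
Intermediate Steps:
f = -4418 (f = -94*47 = -4418)
x = 136
V(z, L) = -L + L*z (V(z, L) = (-2*L + L*z) + L = -L + L*z)
(1/f - 39428)*(V(125, x) - 3937) = (1/(-4418) - 39428)*(136*(-1 + 125) - 3937) = (-1/4418 - 39428)*(136*124 - 3937) = -174192905*(16864 - 3937)/4418 = -174192905/4418*12927 = -2251791682935/4418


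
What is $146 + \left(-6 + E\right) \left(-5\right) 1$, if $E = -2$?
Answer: $186$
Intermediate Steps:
$146 + \left(-6 + E\right) \left(-5\right) 1 = 146 + \left(-6 - 2\right) \left(-5\right) 1 = 146 + \left(-8\right) \left(-5\right) 1 = 146 + 40 \cdot 1 = 146 + 40 = 186$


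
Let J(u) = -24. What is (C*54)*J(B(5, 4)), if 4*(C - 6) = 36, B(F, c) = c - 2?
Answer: -19440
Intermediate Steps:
B(F, c) = -2 + c
C = 15 (C = 6 + (¼)*36 = 6 + 9 = 15)
(C*54)*J(B(5, 4)) = (15*54)*(-24) = 810*(-24) = -19440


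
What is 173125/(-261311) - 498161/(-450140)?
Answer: 52244461571/117626533540 ≈ 0.44416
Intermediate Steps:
173125/(-261311) - 498161/(-450140) = 173125*(-1/261311) - 498161*(-1/450140) = -173125/261311 + 498161/450140 = 52244461571/117626533540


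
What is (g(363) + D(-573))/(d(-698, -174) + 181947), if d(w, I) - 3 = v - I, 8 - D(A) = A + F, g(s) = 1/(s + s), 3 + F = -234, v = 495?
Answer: 593869/132581394 ≈ 0.0044793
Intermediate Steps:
F = -237 (F = -3 - 234 = -237)
g(s) = 1/(2*s)
D(A) = 245 - A (D(A) = 8 - (A - 237) = 8 - (-237 + A) = 8 + (237 - A) = 245 - A)
d(w, I) = 498 - I (d(w, I) = 3 + (495 - I) = 498 - I)
(g(363) + D(-573))/(d(-698, -174) + 181947) = ((1/2)/363 + (245 - 1*(-573)))/((498 - 1*(-174)) + 181947) = ((1/2)*(1/363) + (245 + 573))/((498 + 174) + 181947) = (1/726 + 818)/(672 + 181947) = (593869/726)/182619 = (593869/726)*(1/182619) = 593869/132581394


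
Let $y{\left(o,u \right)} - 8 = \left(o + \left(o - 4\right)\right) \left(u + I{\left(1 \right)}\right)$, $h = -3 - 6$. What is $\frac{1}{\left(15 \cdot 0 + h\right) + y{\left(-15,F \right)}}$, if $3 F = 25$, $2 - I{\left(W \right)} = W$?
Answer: $- \frac{3}{955} \approx -0.0031414$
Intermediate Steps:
$I{\left(W \right)} = 2 - W$
$F = \frac{25}{3}$ ($F = \frac{1}{3} \cdot 25 = \frac{25}{3} \approx 8.3333$)
$h = -9$
$y{\left(o,u \right)} = 8 + \left(1 + u\right) \left(-4 + 2 o\right)$ ($y{\left(o,u \right)} = 8 + \left(o + \left(o - 4\right)\right) \left(u + \left(2 - 1\right)\right) = 8 + \left(o + \left(-4 + o\right)\right) \left(u + 1\right) = 8 + \left(-4 + 2 o\right) \left(1 + u\right) = 8 + \left(1 + u\right) \left(-4 + 2 o\right)$)
$\frac{1}{\left(15 \cdot 0 + h\right) + y{\left(-15,F \right)}} = \frac{1}{\left(15 \cdot 0 - 9\right) + \left(4 - \frac{100}{3} + 2 \left(-15\right) + 2 \left(-15\right) \frac{25}{3}\right)} = \frac{1}{\left(0 - 9\right) - \frac{928}{3}} = \frac{1}{-9 - \frac{928}{3}} = \frac{1}{- \frac{955}{3}} = - \frac{3}{955}$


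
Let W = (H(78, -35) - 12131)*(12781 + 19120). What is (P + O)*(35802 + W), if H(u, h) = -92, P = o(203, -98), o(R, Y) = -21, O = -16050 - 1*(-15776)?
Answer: 115017585695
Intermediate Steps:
O = -274 (O = -16050 + 15776 = -274)
P = -21
W = -389925923 (W = (-92 - 12131)*(12781 + 19120) = -12223*31901 = -389925923)
(P + O)*(35802 + W) = (-21 - 274)*(35802 - 389925923) = -295*(-389890121) = 115017585695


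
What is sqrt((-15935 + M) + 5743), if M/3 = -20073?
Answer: I*sqrt(70411) ≈ 265.35*I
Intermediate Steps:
M = -60219 (M = 3*(-20073) = -60219)
sqrt((-15935 + M) + 5743) = sqrt((-15935 - 60219) + 5743) = sqrt(-76154 + 5743) = sqrt(-70411) = I*sqrt(70411)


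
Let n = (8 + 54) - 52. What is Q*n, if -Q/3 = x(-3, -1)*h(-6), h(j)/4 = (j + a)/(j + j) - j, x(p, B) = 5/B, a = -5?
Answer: 4150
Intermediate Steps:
h(j) = -4*j + 2*(-5 + j)/j (h(j) = 4*((j - 5)/(j + j) - j) = 4*((-5 + j)/((2*j)) - j) = 4*((-5 + j)*(1/(2*j)) - j) = 4*((-5 + j)/(2*j) - j) = 4*(-j + (-5 + j)/(2*j)) = -4*j + 2*(-5 + j)/j)
Q = 415 (Q = -3*5/(-1)*(2 - 10/(-6) - 4*(-6)) = -3*5*(-1)*(2 - 10*(-1/6) + 24) = -(-15)*(2 + 5/3 + 24) = -(-15)*83/3 = -3*(-415/3) = 415)
n = 10 (n = 62 - 52 = 10)
Q*n = 415*10 = 4150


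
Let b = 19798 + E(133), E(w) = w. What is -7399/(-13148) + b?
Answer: 262060187/13148 ≈ 19932.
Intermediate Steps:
b = 19931 (b = 19798 + 133 = 19931)
-7399/(-13148) + b = -7399/(-13148) + 19931 = -7399*(-1/13148) + 19931 = 7399/13148 + 19931 = 262060187/13148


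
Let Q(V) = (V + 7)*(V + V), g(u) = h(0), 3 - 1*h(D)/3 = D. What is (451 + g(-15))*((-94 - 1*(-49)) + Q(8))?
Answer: 89700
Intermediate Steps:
h(D) = 9 - 3*D
g(u) = 9 (g(u) = 9 - 3*0 = 9 + 0 = 9)
Q(V) = 2*V*(7 + V) (Q(V) = (7 + V)*(2*V) = 2*V*(7 + V))
(451 + g(-15))*((-94 - 1*(-49)) + Q(8)) = (451 + 9)*((-94 - 1*(-49)) + 2*8*(7 + 8)) = 460*((-94 + 49) + 2*8*15) = 460*(-45 + 240) = 460*195 = 89700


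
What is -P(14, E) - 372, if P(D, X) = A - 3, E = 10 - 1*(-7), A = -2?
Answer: -367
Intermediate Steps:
E = 17 (E = 10 + 7 = 17)
P(D, X) = -5 (P(D, X) = -2 - 3 = -5)
-P(14, E) - 372 = -1*(-5) - 372 = 5 - 372 = -367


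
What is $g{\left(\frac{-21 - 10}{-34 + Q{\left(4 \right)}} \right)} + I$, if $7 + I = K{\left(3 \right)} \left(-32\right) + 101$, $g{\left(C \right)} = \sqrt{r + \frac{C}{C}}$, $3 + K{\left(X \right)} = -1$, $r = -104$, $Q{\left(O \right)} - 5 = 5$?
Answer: $222 + i \sqrt{103} \approx 222.0 + 10.149 i$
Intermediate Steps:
$Q{\left(O \right)} = 10$ ($Q{\left(O \right)} = 5 + 5 = 10$)
$K{\left(X \right)} = -4$ ($K{\left(X \right)} = -3 - 1 = -4$)
$g{\left(C \right)} = i \sqrt{103}$ ($g{\left(C \right)} = \sqrt{-104 + \frac{C}{C}} = \sqrt{-104 + 1} = \sqrt{-103} = i \sqrt{103}$)
$I = 222$ ($I = -7 + \left(\left(-4\right) \left(-32\right) + 101\right) = -7 + \left(128 + 101\right) = -7 + 229 = 222$)
$g{\left(\frac{-21 - 10}{-34 + Q{\left(4 \right)}} \right)} + I = i \sqrt{103} + 222 = 222 + i \sqrt{103}$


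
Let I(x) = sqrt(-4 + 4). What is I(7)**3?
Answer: 0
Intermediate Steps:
I(x) = 0 (I(x) = sqrt(0) = 0)
I(7)**3 = 0**3 = 0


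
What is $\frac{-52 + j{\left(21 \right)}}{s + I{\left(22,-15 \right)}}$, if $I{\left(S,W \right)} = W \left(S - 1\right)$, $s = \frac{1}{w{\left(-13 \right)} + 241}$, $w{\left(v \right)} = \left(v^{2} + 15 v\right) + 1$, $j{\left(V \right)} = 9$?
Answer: $\frac{9288}{68039} \approx 0.13651$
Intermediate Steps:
$w{\left(v \right)} = 1 + v^{2} + 15 v$
$s = \frac{1}{216}$ ($s = \frac{1}{\left(1 + \left(-13\right)^{2} + 15 \left(-13\right)\right) + 241} = \frac{1}{\left(1 + 169 - 195\right) + 241} = \frac{1}{-25 + 241} = \frac{1}{216} \approx 0.0046296$)
$I{\left(S,W \right)} = W \left(-1 + S\right)$
$\frac{-52 + j{\left(21 \right)}}{s + I{\left(22,-15 \right)}} = \frac{-52 + 9}{\frac{1}{216} - 15 \left(-1 + 22\right)} = - \frac{43}{\frac{1}{216} - 315} = - \frac{43}{- \frac{68039}{216}} = \left(-43\right) \left(- \frac{216}{68039}\right) = \frac{9288}{68039}$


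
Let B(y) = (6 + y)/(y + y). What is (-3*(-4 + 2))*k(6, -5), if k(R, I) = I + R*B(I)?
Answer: -168/5 ≈ -33.600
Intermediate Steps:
B(y) = (6 + y)/(2*y) (B(y) = (6 + y)/((2*y)) = (6 + y)*(1/(2*y)) = (6 + y)/(2*y))
k(R, I) = I + R*(6 + I)/(2*I) (k(R, I) = I + R*((6 + I)/(2*I)) = I + R*(6 + I)/(2*I))
(-3*(-4 + 2))*k(6, -5) = (-3*(-4 + 2))*(-5 + (½)*6 + 3*6/(-5)) = (-3*(-2))*(-5 + 3 + 3*6*(-⅕)) = 6*(-5 + 3 - 18/5) = 6*(-28/5) = -168/5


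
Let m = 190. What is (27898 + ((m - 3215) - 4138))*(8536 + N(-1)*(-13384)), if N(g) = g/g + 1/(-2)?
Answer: 38235340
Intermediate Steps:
N(g) = ½ (N(g) = 1 + 1*(-½) = 1 - ½ = ½)
(27898 + ((m - 3215) - 4138))*(8536 + N(-1)*(-13384)) = (27898 + ((190 - 3215) - 4138))*(8536 + (½)*(-13384)) = (27898 + (-3025 - 4138))*(8536 - 6692) = (27898 - 7163)*1844 = 20735*1844 = 38235340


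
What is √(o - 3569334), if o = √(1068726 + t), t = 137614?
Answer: √(-3569334 + 2*√301585) ≈ 1889.0*I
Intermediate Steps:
o = 2*√301585 (o = √(1068726 + 137614) = √1206340 = 2*√301585 ≈ 1098.3)
√(o - 3569334) = √(2*√301585 - 3569334) = √(-3569334 + 2*√301585)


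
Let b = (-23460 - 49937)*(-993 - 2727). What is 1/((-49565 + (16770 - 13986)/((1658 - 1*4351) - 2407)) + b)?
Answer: 425/116019591643 ≈ 3.6632e-9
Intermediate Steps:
b = 273036840 (b = -73397*(-3720) = 273036840)
1/((-49565 + (16770 - 13986)/((1658 - 1*4351) - 2407)) + b) = 1/((-49565 + (16770 - 13986)/((1658 - 1*4351) - 2407)) + 273036840) = 1/((-49565 + 2784/((1658 - 4351) - 2407)) + 273036840) = 1/((-49565 + 2784/(-2693 - 2407)) + 273036840) = 1/((-49565 + 2784/(-5100)) + 273036840) = 1/((-49565 + 2784*(-1/5100)) + 273036840) = 1/((-49565 - 232/425) + 273036840) = 1/(-21065357/425 + 273036840) = 1/(116019591643/425) = 425/116019591643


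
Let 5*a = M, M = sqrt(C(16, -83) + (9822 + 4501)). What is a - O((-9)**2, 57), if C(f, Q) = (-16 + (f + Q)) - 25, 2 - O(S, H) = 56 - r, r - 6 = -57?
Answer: 105 + sqrt(14215)/5 ≈ 128.85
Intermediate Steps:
r = -51 (r = 6 - 57 = -51)
O(S, H) = -105 (O(S, H) = 2 - (56 - 1*(-51)) = 2 - (56 + 51) = 2 - 1*107 = 2 - 107 = -105)
C(f, Q) = -41 + Q + f (C(f, Q) = (-16 + (Q + f)) - 25 = (-16 + Q + f) - 25 = -41 + Q + f)
M = sqrt(14215) (M = sqrt((-41 - 83 + 16) + (9822 + 4501)) = sqrt(-108 + 14323) = sqrt(14215) ≈ 119.23)
a = sqrt(14215)/5 ≈ 23.845
a - O((-9)**2, 57) = sqrt(14215)/5 - 1*(-105) = sqrt(14215)/5 + 105 = 105 + sqrt(14215)/5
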